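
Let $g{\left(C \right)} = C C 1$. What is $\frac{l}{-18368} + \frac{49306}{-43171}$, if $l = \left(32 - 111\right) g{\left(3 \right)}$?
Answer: $- \frac{874958027}{792964928} \approx -1.1034$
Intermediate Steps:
$g{\left(C \right)} = C^{2}$ ($g{\left(C \right)} = C^{2} \cdot 1 = C^{2}$)
$l = -711$ ($l = \left(32 - 111\right) 3^{2} = \left(-79\right) 9 = -711$)
$\frac{l}{-18368} + \frac{49306}{-43171} = - \frac{711}{-18368} + \frac{49306}{-43171} = \left(-711\right) \left(- \frac{1}{18368}\right) + 49306 \left(- \frac{1}{43171}\right) = \frac{711}{18368} - \frac{49306}{43171} = - \frac{874958027}{792964928}$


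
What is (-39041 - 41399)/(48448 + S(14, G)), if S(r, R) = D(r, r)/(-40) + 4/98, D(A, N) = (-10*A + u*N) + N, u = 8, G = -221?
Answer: -78831200/47479423 ≈ -1.6603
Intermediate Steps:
D(A, N) = -10*A + 9*N (D(A, N) = (-10*A + 8*N) + N = -10*A + 9*N)
S(r, R) = 2/49 + r/40 (S(r, R) = (-10*r + 9*r)/(-40) + 4/98 = -r*(-1/40) + 4*(1/98) = r/40 + 2/49 = 2/49 + r/40)
(-39041 - 41399)/(48448 + S(14, G)) = (-39041 - 41399)/(48448 + (2/49 + (1/40)*14)) = -80440/(48448 + (2/49 + 7/20)) = -80440/(48448 + 383/980) = -80440/47479423/980 = -80440*980/47479423 = -78831200/47479423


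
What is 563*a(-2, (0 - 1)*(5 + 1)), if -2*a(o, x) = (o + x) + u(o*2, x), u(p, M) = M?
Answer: 3941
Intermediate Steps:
a(o, x) = -x - o/2 (a(o, x) = -((o + x) + x)/2 = -(o + 2*x)/2 = -x - o/2)
563*a(-2, (0 - 1)*(5 + 1)) = 563*(-(0 - 1)*(5 + 1) - 1/2*(-2)) = 563*(-(-1)*6 + 1) = 563*(-1*(-6) + 1) = 563*(6 + 1) = 563*7 = 3941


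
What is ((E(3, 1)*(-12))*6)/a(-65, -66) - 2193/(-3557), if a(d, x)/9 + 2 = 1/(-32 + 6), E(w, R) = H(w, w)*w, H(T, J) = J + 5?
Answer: 17872773/188521 ≈ 94.805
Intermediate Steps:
H(T, J) = 5 + J
E(w, R) = w*(5 + w) (E(w, R) = (5 + w)*w = w*(5 + w))
a(d, x) = -477/26 (a(d, x) = -18 + 9/(-32 + 6) = -18 + 9/(-26) = -18 + 9*(-1/26) = -18 - 9/26 = -477/26)
((E(3, 1)*(-12))*6)/a(-65, -66) - 2193/(-3557) = (((3*(5 + 3))*(-12))*6)/(-477/26) - 2193/(-3557) = (((3*8)*(-12))*6)*(-26/477) - 2193*(-1/3557) = ((24*(-12))*6)*(-26/477) + 2193/3557 = -288*6*(-26/477) + 2193/3557 = -1728*(-26/477) + 2193/3557 = 4992/53 + 2193/3557 = 17872773/188521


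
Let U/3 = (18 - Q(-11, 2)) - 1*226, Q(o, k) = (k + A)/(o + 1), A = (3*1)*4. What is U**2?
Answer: 9603801/25 ≈ 3.8415e+5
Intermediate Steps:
A = 12 (A = 3*4 = 12)
Q(o, k) = (12 + k)/(1 + o) (Q(o, k) = (k + 12)/(o + 1) = (12 + k)/(1 + o))
U = -3099/5 (U = 3*((18 - (12 + 2)/(1 - 11)) - 1*226) = 3*((18 - 14/(-10)) - 226) = 3*((18 - (-1)*14/10) - 226) = 3*((18 - 1*(-7/5)) - 226) = 3*((18 + 7/5) - 226) = 3*(97/5 - 226) = 3*(-1033/5) = -3099/5 ≈ -619.80)
U**2 = (-3099/5)**2 = 9603801/25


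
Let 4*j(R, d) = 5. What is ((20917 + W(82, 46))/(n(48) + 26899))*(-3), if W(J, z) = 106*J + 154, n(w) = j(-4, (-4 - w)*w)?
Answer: -119052/35867 ≈ -3.3193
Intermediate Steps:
j(R, d) = 5/4 (j(R, d) = (1/4)*5 = 5/4)
n(w) = 5/4
W(J, z) = 154 + 106*J
((20917 + W(82, 46))/(n(48) + 26899))*(-3) = ((20917 + (154 + 106*82))/(5/4 + 26899))*(-3) = ((20917 + (154 + 8692))/(107601/4))*(-3) = ((20917 + 8846)*(4/107601))*(-3) = (29763*(4/107601))*(-3) = (39684/35867)*(-3) = -119052/35867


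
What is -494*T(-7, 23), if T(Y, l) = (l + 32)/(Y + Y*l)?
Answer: 13585/84 ≈ 161.73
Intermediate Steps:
T(Y, l) = (32 + l)/(Y + Y*l)
-494*T(-7, 23) = -494*(32 + 23)/((-7)*(1 + 23)) = -(-494)*55/(7*24) = -494*(-55/168) = 13585/84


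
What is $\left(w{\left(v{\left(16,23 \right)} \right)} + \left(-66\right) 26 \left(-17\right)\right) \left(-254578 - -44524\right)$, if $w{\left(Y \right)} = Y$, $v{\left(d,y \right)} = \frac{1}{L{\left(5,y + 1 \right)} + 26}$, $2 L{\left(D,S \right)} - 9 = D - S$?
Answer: $- \frac{42893937034}{7} \approx -6.1277 \cdot 10^{9}$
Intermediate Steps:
$L{\left(D,S \right)} = \frac{9}{2} + \frac{D}{2} - \frac{S}{2}$ ($L{\left(D,S \right)} = \frac{9}{2} + \frac{D - S}{2} = \frac{9}{2} + \left(\frac{D}{2} - \frac{S}{2}\right) = \frac{9}{2} + \frac{D}{2} - \frac{S}{2}$)
$v{\left(d,y \right)} = \frac{1}{\frac{65}{2} - \frac{y}{2}}$ ($v{\left(d,y \right)} = \frac{1}{\left(\frac{9}{2} + \frac{1}{2} \cdot 5 - \frac{y + 1}{2}\right) + 26} = \frac{1}{\left(\frac{9}{2} + \frac{5}{2} - \frac{1 + y}{2}\right) + 26} = \frac{1}{\left(\frac{9}{2} + \frac{5}{2} - \left(\frac{1}{2} + \frac{y}{2}\right)\right) + 26} = \frac{1}{\left(\frac{13}{2} - \frac{y}{2}\right) + 26} = \frac{1}{\frac{65}{2} - \frac{y}{2}}$)
$\left(w{\left(v{\left(16,23 \right)} \right)} + \left(-66\right) 26 \left(-17\right)\right) \left(-254578 - -44524\right) = \left(- \frac{2}{-65 + 23} + \left(-66\right) 26 \left(-17\right)\right) \left(-254578 - -44524\right) = \left(- \frac{2}{-42} - -29172\right) \left(-254578 + \left(-165083 + 209607\right)\right) = \left(\left(-2\right) \left(- \frac{1}{42}\right) + 29172\right) \left(-254578 + 44524\right) = \left(\frac{1}{21} + 29172\right) \left(-210054\right) = \frac{612613}{21} \left(-210054\right) = - \frac{42893937034}{7}$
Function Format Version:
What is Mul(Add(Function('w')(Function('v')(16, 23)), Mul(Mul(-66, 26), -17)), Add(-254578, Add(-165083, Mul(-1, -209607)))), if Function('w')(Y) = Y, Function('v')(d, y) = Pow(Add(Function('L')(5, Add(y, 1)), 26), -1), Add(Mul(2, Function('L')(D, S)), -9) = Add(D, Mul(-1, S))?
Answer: Rational(-42893937034, 7) ≈ -6.1277e+9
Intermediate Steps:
Function('L')(D, S) = Add(Rational(9, 2), Mul(Rational(1, 2), D), Mul(Rational(-1, 2), S)) (Function('L')(D, S) = Add(Rational(9, 2), Mul(Rational(1, 2), Add(D, Mul(-1, S)))) = Add(Rational(9, 2), Add(Mul(Rational(1, 2), D), Mul(Rational(-1, 2), S))) = Add(Rational(9, 2), Mul(Rational(1, 2), D), Mul(Rational(-1, 2), S)))
Function('v')(d, y) = Pow(Add(Rational(65, 2), Mul(Rational(-1, 2), y)), -1) (Function('v')(d, y) = Pow(Add(Add(Rational(9, 2), Mul(Rational(1, 2), 5), Mul(Rational(-1, 2), Add(y, 1))), 26), -1) = Pow(Add(Add(Rational(9, 2), Rational(5, 2), Mul(Rational(-1, 2), Add(1, y))), 26), -1) = Pow(Add(Add(Rational(9, 2), Rational(5, 2), Add(Rational(-1, 2), Mul(Rational(-1, 2), y))), 26), -1) = Pow(Add(Add(Rational(13, 2), Mul(Rational(-1, 2), y)), 26), -1) = Pow(Add(Rational(65, 2), Mul(Rational(-1, 2), y)), -1))
Mul(Add(Function('w')(Function('v')(16, 23)), Mul(Mul(-66, 26), -17)), Add(-254578, Add(-165083, Mul(-1, -209607)))) = Mul(Add(Mul(-2, Pow(Add(-65, 23), -1)), Mul(Mul(-66, 26), -17)), Add(-254578, Add(-165083, Mul(-1, -209607)))) = Mul(Add(Mul(-2, Pow(-42, -1)), Mul(-1716, -17)), Add(-254578, Add(-165083, 209607))) = Mul(Add(Mul(-2, Rational(-1, 42)), 29172), Add(-254578, 44524)) = Mul(Add(Rational(1, 21), 29172), -210054) = Mul(Rational(612613, 21), -210054) = Rational(-42893937034, 7)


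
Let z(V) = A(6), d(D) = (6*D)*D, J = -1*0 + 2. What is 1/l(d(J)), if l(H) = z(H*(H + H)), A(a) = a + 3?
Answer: ⅑ ≈ 0.11111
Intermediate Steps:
A(a) = 3 + a
J = 2 (J = 0 + 2 = 2)
d(D) = 6*D²
z(V) = 9 (z(V) = 3 + 6 = 9)
l(H) = 9
1/l(d(J)) = 1/9 = ⅑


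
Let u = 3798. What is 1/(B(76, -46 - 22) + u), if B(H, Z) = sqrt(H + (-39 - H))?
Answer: 1266/4808281 - I*sqrt(39)/14424843 ≈ 0.0002633 - 4.3293e-7*I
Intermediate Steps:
B(H, Z) = I*sqrt(39) (B(H, Z) = sqrt(-39) = I*sqrt(39))
1/(B(76, -46 - 22) + u) = 1/(I*sqrt(39) + 3798) = 1/(3798 + I*sqrt(39))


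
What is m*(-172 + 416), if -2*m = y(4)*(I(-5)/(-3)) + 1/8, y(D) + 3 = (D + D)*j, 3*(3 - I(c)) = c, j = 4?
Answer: 197579/36 ≈ 5488.3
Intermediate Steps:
I(c) = 3 - c/3
y(D) = -3 + 8*D (y(D) = -3 + (D + D)*4 = -3 + (2*D)*4 = -3 + 8*D)
m = 3239/144 (m = -((-3 + 8*4)*((3 - ⅓*(-5))/(-3)) + 1/8)/2 = -((-3 + 32)*((3 + 5/3)*(-⅓)) + ⅛)/2 = -(29*((14/3)*(-⅓)) + ⅛)/2 = -(29*(-14/9) + ⅛)/2 = -(-406/9 + ⅛)/2 = -½*(-3239/72) = 3239/144 ≈ 22.493)
m*(-172 + 416) = 3239*(-172 + 416)/144 = (3239/144)*244 = 197579/36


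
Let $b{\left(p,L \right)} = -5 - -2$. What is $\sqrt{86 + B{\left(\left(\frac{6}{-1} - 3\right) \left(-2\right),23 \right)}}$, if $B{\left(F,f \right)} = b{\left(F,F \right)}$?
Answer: $\sqrt{83} \approx 9.1104$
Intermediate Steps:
$b{\left(p,L \right)} = -3$ ($b{\left(p,L \right)} = -5 + 2 = -3$)
$B{\left(F,f \right)} = -3$
$\sqrt{86 + B{\left(\left(\frac{6}{-1} - 3\right) \left(-2\right),23 \right)}} = \sqrt{86 - 3} = \sqrt{83}$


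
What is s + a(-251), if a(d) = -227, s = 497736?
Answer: 497509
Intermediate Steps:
s + a(-251) = 497736 - 227 = 497509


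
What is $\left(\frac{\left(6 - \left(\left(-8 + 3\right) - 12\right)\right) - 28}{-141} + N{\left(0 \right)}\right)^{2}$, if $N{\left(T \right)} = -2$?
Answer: $\frac{76729}{19881} \approx 3.8594$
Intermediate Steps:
$\left(\frac{\left(6 - \left(\left(-8 + 3\right) - 12\right)\right) - 28}{-141} + N{\left(0 \right)}\right)^{2} = \left(\frac{\left(6 - \left(\left(-8 + 3\right) - 12\right)\right) - 28}{-141} - 2\right)^{2} = \left(\left(\left(6 - \left(-5 - 12\right)\right) - 28\right) \left(- \frac{1}{141}\right) - 2\right)^{2} = \left(\left(\left(6 - -17\right) - 28\right) \left(- \frac{1}{141}\right) - 2\right)^{2} = \left(\left(\left(6 + 17\right) - 28\right) \left(- \frac{1}{141}\right) - 2\right)^{2} = \left(\left(23 - 28\right) \left(- \frac{1}{141}\right) - 2\right)^{2} = \left(\left(-5\right) \left(- \frac{1}{141}\right) - 2\right)^{2} = \left(\frac{5}{141} - 2\right)^{2} = \left(- \frac{277}{141}\right)^{2} = \frac{76729}{19881}$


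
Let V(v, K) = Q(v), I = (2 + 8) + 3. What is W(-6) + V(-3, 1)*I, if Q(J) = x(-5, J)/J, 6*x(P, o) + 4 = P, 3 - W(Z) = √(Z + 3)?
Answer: 19/2 - I*√3 ≈ 9.5 - 1.732*I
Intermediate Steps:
W(Z) = 3 - √(3 + Z) (W(Z) = 3 - √(Z + 3) = 3 - √(3 + Z))
x(P, o) = -⅔ + P/6
I = 13 (I = 10 + 3 = 13)
Q(J) = -3/(2*J) (Q(J) = (-⅔ + (⅙)*(-5))/J = (-⅔ - ⅚)/J = -3/(2*J))
V(v, K) = -3/(2*v)
W(-6) + V(-3, 1)*I = (3 - √(3 - 6)) - 3/2/(-3)*13 = (3 - √(-3)) - 3/2*(-⅓)*13 = (3 - I*√3) + (½)*13 = (3 - I*√3) + 13/2 = 19/2 - I*√3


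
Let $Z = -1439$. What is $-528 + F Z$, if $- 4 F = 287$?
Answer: $\frac{410881}{4} \approx 1.0272 \cdot 10^{5}$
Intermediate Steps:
$F = - \frac{287}{4}$ ($F = \left(- \frac{1}{4}\right) 287 = - \frac{287}{4} \approx -71.75$)
$-528 + F Z = -528 - - \frac{412993}{4} = -528 + \frac{412993}{4} = \frac{410881}{4}$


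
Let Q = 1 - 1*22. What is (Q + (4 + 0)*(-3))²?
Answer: 1089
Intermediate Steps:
Q = -21 (Q = 1 - 22 = -21)
(Q + (4 + 0)*(-3))² = (-21 + (4 + 0)*(-3))² = (-21 + 4*(-3))² = (-21 - 12)² = (-33)² = 1089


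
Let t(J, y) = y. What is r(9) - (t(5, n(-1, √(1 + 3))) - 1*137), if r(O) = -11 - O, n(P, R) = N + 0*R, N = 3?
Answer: 114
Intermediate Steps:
n(P, R) = 3 (n(P, R) = 3 + 0*R = 3 + 0 = 3)
r(9) - (t(5, n(-1, √(1 + 3))) - 1*137) = (-11 - 1*9) - (3 - 1*137) = (-11 - 9) - (3 - 137) = -20 - 1*(-134) = -20 + 134 = 114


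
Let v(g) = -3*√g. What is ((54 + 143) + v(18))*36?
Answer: 7092 - 324*√2 ≈ 6633.8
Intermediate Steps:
((54 + 143) + v(18))*36 = ((54 + 143) - 9*√2)*36 = (197 - 9*√2)*36 = 7092 - 324*√2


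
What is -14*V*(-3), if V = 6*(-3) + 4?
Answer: -588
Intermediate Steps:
V = -14 (V = -18 + 4 = -14)
-14*V*(-3) = -14*(-14)*(-3) = 196*(-3) = -588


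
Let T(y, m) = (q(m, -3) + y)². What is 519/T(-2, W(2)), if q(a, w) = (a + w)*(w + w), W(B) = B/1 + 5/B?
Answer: 519/121 ≈ 4.2893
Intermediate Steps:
W(B) = B + 5/B (W(B) = B*1 + 5/B = B + 5/B)
q(a, w) = 2*w*(a + w) (q(a, w) = (a + w)*(2*w) = 2*w*(a + w))
T(y, m) = (18 + y - 6*m)² (T(y, m) = (2*(-3)*(m - 3) + y)² = (2*(-3)*(-3 + m) + y)² = ((18 - 6*m) + y)² = (18 + y - 6*m)²)
519/T(-2, W(2)) = 519/((18 - 2 - 6*(2 + 5/2))²) = 519/((18 - 2 - 6*9/2)²) = 519/((18 - 2 - 27)²) = 519/((-11)²) = 519/121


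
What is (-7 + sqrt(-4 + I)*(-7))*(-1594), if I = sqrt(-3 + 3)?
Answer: 11158 + 22316*I ≈ 11158.0 + 22316.0*I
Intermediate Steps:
I = 0 (I = sqrt(0) = 0)
(-7 + sqrt(-4 + I)*(-7))*(-1594) = (-7 + sqrt(-4 + 0)*(-7))*(-1594) = (-7 + sqrt(-4)*(-7))*(-1594) = (-7 + (2*I)*(-7))*(-1594) = (-7 - 14*I)*(-1594) = 11158 + 22316*I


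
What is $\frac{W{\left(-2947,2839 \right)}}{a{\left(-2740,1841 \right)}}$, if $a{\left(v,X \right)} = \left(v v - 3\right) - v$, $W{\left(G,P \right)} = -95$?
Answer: $- \frac{95}{7510337} \approx -1.2649 \cdot 10^{-5}$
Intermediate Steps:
$a{\left(v,X \right)} = -3 + v^{2} - v$ ($a{\left(v,X \right)} = \left(v^{2} - 3\right) - v = \left(-3 + v^{2}\right) - v = -3 + v^{2} - v$)
$\frac{W{\left(-2947,2839 \right)}}{a{\left(-2740,1841 \right)}} = - \frac{95}{-3 + \left(-2740\right)^{2} - -2740} = - \frac{95}{-3 + 7507600 + 2740} = - \frac{95}{7510337}$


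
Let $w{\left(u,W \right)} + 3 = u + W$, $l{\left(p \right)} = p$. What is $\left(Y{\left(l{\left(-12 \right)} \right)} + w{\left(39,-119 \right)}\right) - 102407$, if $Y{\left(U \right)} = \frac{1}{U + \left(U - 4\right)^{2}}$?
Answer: $- \frac{25007559}{244} \approx -1.0249 \cdot 10^{5}$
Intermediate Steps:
$w{\left(u,W \right)} = -3 + W + u$ ($w{\left(u,W \right)} = -3 + \left(u + W\right) = -3 + \left(W + u\right) = -3 + W + u$)
$Y{\left(U \right)} = \frac{1}{U + \left(-4 + U\right)^{2}}$
$\left(Y{\left(l{\left(-12 \right)} \right)} + w{\left(39,-119 \right)}\right) - 102407 = \left(\frac{1}{-12 + \left(-4 - 12\right)^{2}} - 83\right) - 102407 = \left(\frac{1}{-12 + \left(-16\right)^{2}} - 83\right) - 102407 = \left(\frac{1}{-12 + 256} - 83\right) - 102407 = \left(\frac{1}{244} - 83\right) - 102407 = - \frac{20251}{244} - 102407 = - \frac{25007559}{244}$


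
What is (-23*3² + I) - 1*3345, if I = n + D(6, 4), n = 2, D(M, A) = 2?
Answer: -3548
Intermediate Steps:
I = 4 (I = 2 + 2 = 4)
(-23*3² + I) - 1*3345 = (-23*3² + 4) - 1*3345 = (-23*9 + 4) - 3345 = (-207 + 4) - 3345 = -203 - 3345 = -3548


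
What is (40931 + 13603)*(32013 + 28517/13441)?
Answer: 23466811843500/13441 ≈ 1.7459e+9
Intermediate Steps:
(40931 + 13603)*(32013 + 28517/13441) = 54534*(32013 + 28517*(1/13441)) = 54534*(32013 + 28517/13441) = 54534*(430315250/13441) = 23466811843500/13441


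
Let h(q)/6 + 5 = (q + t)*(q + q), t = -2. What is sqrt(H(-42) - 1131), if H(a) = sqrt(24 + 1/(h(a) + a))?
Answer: sqrt(-3837442284 + 921*sqrt(325725158))/1842 ≈ 33.557*I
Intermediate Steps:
h(q) = -30 + 12*q*(-2 + q) (h(q) = -30 + 6*((q - 2)*(q + q)) = -30 + 6*((-2 + q)*(2*q)) = -30 + 6*(2*q*(-2 + q)) = -30 + 12*q*(-2 + q))
H(a) = sqrt(24 + 1/(-30 - 23*a + 12*a**2)) (H(a) = sqrt(24 + 1/((-30 - 24*a + 12*a**2) + a)) = sqrt(24 + 1/(-30 - 23*a + 12*a**2)))
sqrt(H(-42) - 1131) = sqrt(sqrt((-719 - 552*(-42) + 288*(-42)**2)/(-30 - 23*(-42) + 12*(-42)**2)) - 1131) = sqrt(sqrt((-719 + 23184 + 288*1764)/(-30 + 966 + 12*1764)) - 1131) = sqrt(sqrt((-719 + 23184 + 508032)/(-30 + 966 + 21168)) - 1131) = sqrt(sqrt(530497/22104) - 1131) = sqrt(sqrt(325725158)/3684 - 1131) = sqrt(-1131 + sqrt(325725158)/3684)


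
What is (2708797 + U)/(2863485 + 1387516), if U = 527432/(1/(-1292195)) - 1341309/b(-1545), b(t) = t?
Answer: -350994276041042/2189265515 ≈ -1.6033e+5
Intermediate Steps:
U = -350995671071497/515 (U = 527432/(1/(-1292195)) - 1341309/(-1545) = 527432/(-1/1292195) - 1341309*(-1/1545) = 527432*(-1292195) + 447103/515 = -681544993240 + 447103/515 = -350995671071497/515 ≈ -6.8155e+11)
(2708797 + U)/(2863485 + 1387516) = (2708797 - 350995671071497/515)/(2863485 + 1387516) = -350994276041042/515/4251001 = -350994276041042/515*1/4251001 = -350994276041042/2189265515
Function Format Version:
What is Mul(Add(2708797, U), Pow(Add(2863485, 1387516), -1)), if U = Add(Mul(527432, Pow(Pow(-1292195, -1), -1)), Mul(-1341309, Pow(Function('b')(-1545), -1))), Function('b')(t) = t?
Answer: Rational(-350994276041042, 2189265515) ≈ -1.6033e+5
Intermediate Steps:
U = Rational(-350995671071497, 515) (U = Add(Mul(527432, Pow(Pow(-1292195, -1), -1)), Mul(-1341309, Pow(-1545, -1))) = Add(Mul(527432, Pow(Rational(-1, 1292195), -1)), Mul(-1341309, Rational(-1, 1545))) = Add(Mul(527432, -1292195), Rational(447103, 515)) = Add(-681544993240, Rational(447103, 515)) = Rational(-350995671071497, 515) ≈ -6.8155e+11)
Mul(Add(2708797, U), Pow(Add(2863485, 1387516), -1)) = Mul(Add(2708797, Rational(-350995671071497, 515)), Pow(Add(2863485, 1387516), -1)) = Mul(Rational(-350994276041042, 515), Pow(4251001, -1)) = Mul(Rational(-350994276041042, 515), Rational(1, 4251001)) = Rational(-350994276041042, 2189265515)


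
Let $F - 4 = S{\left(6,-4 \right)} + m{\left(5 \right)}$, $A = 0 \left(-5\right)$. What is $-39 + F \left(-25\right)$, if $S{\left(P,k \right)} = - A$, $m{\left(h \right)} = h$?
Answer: $-264$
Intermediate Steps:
$A = 0$
$S{\left(P,k \right)} = 0$ ($S{\left(P,k \right)} = \left(-1\right) 0 = 0$)
$F = 9$ ($F = 4 + \left(0 + 5\right) = 4 + 5 = 9$)
$-39 + F \left(-25\right) = -39 + 9 \left(-25\right) = -39 - 225 = -264$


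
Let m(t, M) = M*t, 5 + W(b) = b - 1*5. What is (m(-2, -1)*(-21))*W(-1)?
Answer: 462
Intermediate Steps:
W(b) = -10 + b (W(b) = -5 + (b - 1*5) = -5 + (b - 5) = -5 + (-5 + b) = -10 + b)
(m(-2, -1)*(-21))*W(-1) = (-1*(-2)*(-21))*(-10 - 1) = (2*(-21))*(-11) = -42*(-11) = 462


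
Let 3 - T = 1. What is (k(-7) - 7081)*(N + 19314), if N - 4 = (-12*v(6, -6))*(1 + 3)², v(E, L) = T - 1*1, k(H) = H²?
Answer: -134494032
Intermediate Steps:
T = 2 (T = 3 - 1*1 = 3 - 1 = 2)
v(E, L) = 1 (v(E, L) = 2 - 1*1 = 2 - 1 = 1)
N = -188 (N = 4 + (-12*1)*(1 + 3)² = 4 - 12*4² = 4 - 12*16 = 4 - 192 = -188)
(k(-7) - 7081)*(N + 19314) = ((-7)² - 7081)*(-188 + 19314) = (49 - 7081)*19126 = -7032*19126 = -134494032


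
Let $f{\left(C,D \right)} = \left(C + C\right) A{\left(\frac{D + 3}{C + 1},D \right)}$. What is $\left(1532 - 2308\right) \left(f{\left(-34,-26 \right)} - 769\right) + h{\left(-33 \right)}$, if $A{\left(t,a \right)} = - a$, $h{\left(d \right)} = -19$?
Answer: $1968693$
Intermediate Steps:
$f{\left(C,D \right)} = - 2 C D$ ($f{\left(C,D \right)} = \left(C + C\right) \left(- D\right) = 2 C \left(- D\right) = - 2 C D$)
$\left(1532 - 2308\right) \left(f{\left(-34,-26 \right)} - 769\right) + h{\left(-33 \right)} = \left(1532 - 2308\right) \left(\left(-2\right) \left(-34\right) \left(-26\right) - 769\right) - 19 = - 776 \left(-1768 - 769\right) - 19 = \left(-776\right) \left(-2537\right) - 19 = 1968712 - 19 = 1968693$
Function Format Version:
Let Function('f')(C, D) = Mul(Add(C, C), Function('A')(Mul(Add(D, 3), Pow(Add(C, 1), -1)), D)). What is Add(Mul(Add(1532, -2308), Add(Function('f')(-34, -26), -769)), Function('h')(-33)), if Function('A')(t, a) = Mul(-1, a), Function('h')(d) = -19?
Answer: 1968693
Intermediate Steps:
Function('f')(C, D) = Mul(-2, C, D) (Function('f')(C, D) = Mul(Add(C, C), Mul(-1, D)) = Mul(Mul(2, C), Mul(-1, D)) = Mul(-2, C, D))
Add(Mul(Add(1532, -2308), Add(Function('f')(-34, -26), -769)), Function('h')(-33)) = Add(Mul(Add(1532, -2308), Add(Mul(-2, -34, -26), -769)), -19) = Add(Mul(-776, Add(-1768, -769)), -19) = Add(Mul(-776, -2537), -19) = Add(1968712, -19) = 1968693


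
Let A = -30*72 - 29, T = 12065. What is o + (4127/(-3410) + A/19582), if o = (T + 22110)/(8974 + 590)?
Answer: 359429604661/159658116420 ≈ 2.2512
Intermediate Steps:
A = -2189 (A = -2160 - 29 = -2189)
o = 34175/9564 (o = (12065 + 22110)/(8974 + 590) = 34175/9564 ≈ 3.5733)
o + (4127/(-3410) + A/19582) = 34175/9564 + (4127/(-3410) - 2189/19582) = 34175/9564 + (4127*(-1/3410) - 2189*1/19582) = 34175/9564 + (-4127/3410 - 2189/19582) = 34175/9564 - 22069851/16693655 = 359429604661/159658116420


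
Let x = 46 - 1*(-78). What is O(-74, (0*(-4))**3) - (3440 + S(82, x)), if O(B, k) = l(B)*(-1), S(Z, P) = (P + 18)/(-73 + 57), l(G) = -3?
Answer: -27425/8 ≈ -3428.1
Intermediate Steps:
x = 124 (x = 46 + 78 = 124)
S(Z, P) = -9/8 - P/16 (S(Z, P) = (18 + P)/(-16) = (18 + P)*(-1/16) = -9/8 - P/16)
O(B, k) = 3 (O(B, k) = -3*(-1) = 3)
O(-74, (0*(-4))**3) - (3440 + S(82, x)) = 3 - (3440 + (-9/8 - 1/16*124)) = 3 - (3440 + (-9/8 - 31/4)) = 3 - (3440 - 71/8) = 3 - 1*27449/8 = 3 - 27449/8 = -27425/8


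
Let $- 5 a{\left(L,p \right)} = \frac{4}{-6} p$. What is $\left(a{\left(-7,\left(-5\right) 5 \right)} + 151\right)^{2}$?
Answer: $\frac{196249}{9} \approx 21805.0$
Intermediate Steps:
$a{\left(L,p \right)} = \frac{2 p}{15}$ ($a{\left(L,p \right)} = - \frac{\frac{4}{-6} p}{5} = - \frac{4 \left(- \frac{1}{6}\right) p}{5} = - \frac{\left(- \frac{2}{3}\right) p}{5} = \frac{2 p}{15}$)
$\left(a{\left(-7,\left(-5\right) 5 \right)} + 151\right)^{2} = \left(\frac{2 \left(\left(-5\right) 5\right)}{15} + 151\right)^{2} = \left(\frac{2}{15} \left(-25\right) + 151\right)^{2} = \left(- \frac{10}{3} + 151\right)^{2} = \left(\frac{443}{3}\right)^{2} = \frac{196249}{9}$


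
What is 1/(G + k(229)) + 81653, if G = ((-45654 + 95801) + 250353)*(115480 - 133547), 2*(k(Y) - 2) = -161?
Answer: 886610088170519/10858267157 ≈ 81653.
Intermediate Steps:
k(Y) = -157/2 (k(Y) = 2 + (1/2)*(-161) = 2 - 161/2 = -157/2)
G = -5429133500 (G = (50147 + 250353)*(-18067) = 300500*(-18067) = -5429133500)
1/(G + k(229)) + 81653 = 1/(-5429133500 - 157/2) + 81653 = 1/(-10858267157/2) + 81653 = -2/10858267157 + 81653 = 886610088170519/10858267157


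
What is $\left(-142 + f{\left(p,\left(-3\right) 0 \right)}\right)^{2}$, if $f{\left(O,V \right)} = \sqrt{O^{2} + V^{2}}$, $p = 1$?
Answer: $19881$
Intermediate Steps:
$\left(-142 + f{\left(p,\left(-3\right) 0 \right)}\right)^{2} = \left(-142 + \sqrt{1^{2} + \left(\left(-3\right) 0\right)^{2}}\right)^{2} = \left(-142 + \sqrt{1 + 0^{2}}\right)^{2} = \left(-142 + \sqrt{1 + 0}\right)^{2} = \left(-142 + \sqrt{1}\right)^{2} = \left(-142 + 1\right)^{2} = \left(-141\right)^{2} = 19881$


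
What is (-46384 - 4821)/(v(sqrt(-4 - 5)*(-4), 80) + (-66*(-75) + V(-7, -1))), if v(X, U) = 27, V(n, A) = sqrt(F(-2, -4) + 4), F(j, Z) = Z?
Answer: -7315/711 ≈ -10.288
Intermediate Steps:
V(n, A) = 0 (V(n, A) = sqrt(-4 + 4) = sqrt(0) = 0)
(-46384 - 4821)/(v(sqrt(-4 - 5)*(-4), 80) + (-66*(-75) + V(-7, -1))) = (-46384 - 4821)/(27 + (-66*(-75) + 0)) = -51205/(27 + (4950 + 0)) = -51205/(27 + 4950) = -51205/4977 = -51205*1/4977 = -7315/711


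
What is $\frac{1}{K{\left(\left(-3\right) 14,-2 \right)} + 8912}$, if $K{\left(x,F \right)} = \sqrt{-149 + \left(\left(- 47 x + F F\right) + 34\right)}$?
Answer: $\frac{8912}{79421881} - \frac{9 \sqrt{23}}{79421881} \approx 0.00011167$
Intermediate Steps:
$K{\left(x,F \right)} = \sqrt{-115 + F^{2} - 47 x}$ ($K{\left(x,F \right)} = \sqrt{-149 + \left(\left(- 47 x + F^{2}\right) + 34\right)} = \sqrt{-149 + \left(\left(F^{2} - 47 x\right) + 34\right)} = \sqrt{-149 + \left(34 + F^{2} - 47 x\right)} = \sqrt{-115 + F^{2} - 47 x}$)
$\frac{1}{K{\left(\left(-3\right) 14,-2 \right)} + 8912} = \frac{1}{\sqrt{-115 + \left(-2\right)^{2} - 47 \left(\left(-3\right) 14\right)} + 8912} = \frac{1}{\sqrt{-115 + 4 - -1974} + 8912} = \frac{1}{\sqrt{-115 + 4 + 1974} + 8912} = \frac{1}{\sqrt{1863} + 8912} = \frac{1}{9 \sqrt{23} + 8912} = \frac{1}{8912 + 9 \sqrt{23}}$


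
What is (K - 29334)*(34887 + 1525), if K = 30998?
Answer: 60589568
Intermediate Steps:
(K - 29334)*(34887 + 1525) = (30998 - 29334)*(34887 + 1525) = 1664*36412 = 60589568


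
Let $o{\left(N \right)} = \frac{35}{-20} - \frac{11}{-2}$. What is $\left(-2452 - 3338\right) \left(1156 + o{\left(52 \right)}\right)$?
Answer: $- \frac{13429905}{2} \approx -6.715 \cdot 10^{6}$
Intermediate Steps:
$o{\left(N \right)} = \frac{15}{4}$ ($o{\left(N \right)} = 35 \left(- \frac{1}{20}\right) - - \frac{11}{2} = - \frac{7}{4} + \frac{11}{2} = \frac{15}{4}$)
$\left(-2452 - 3338\right) \left(1156 + o{\left(52 \right)}\right) = \left(-2452 - 3338\right) \left(1156 + \frac{15}{4}\right) = \left(-5790\right) \frac{4639}{4} = - \frac{13429905}{2}$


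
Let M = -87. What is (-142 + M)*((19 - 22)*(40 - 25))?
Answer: 10305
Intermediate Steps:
(-142 + M)*((19 - 22)*(40 - 25)) = (-142 - 87)*((19 - 22)*(40 - 25)) = -(-687)*15 = -229*(-45) = 10305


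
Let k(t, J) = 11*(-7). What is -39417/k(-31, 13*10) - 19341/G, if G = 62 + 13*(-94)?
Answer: 6744711/12760 ≈ 528.58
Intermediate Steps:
k(t, J) = -77
G = -1160 (G = 62 - 1222 = -1160)
-39417/k(-31, 13*10) - 19341/G = -39417/(-77) - 19341/(-1160) = -39417*(-1/77) - 19341*(-1/1160) = 5631/11 + 19341/1160 = 6744711/12760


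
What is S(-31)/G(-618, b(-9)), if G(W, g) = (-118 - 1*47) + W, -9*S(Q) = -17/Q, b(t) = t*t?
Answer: 17/218457 ≈ 7.7819e-5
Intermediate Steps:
b(t) = t**2
S(Q) = 17/(9*Q) (S(Q) = -(-17)/(9*Q) = 17/(9*Q))
G(W, g) = -165 + W (G(W, g) = (-118 - 47) + W = -165 + W)
S(-31)/G(-618, b(-9)) = ((17/9)/(-31))/(-165 - 618) = ((17/9)*(-1/31))/(-783) = -17/279*(-1/783) = 17/218457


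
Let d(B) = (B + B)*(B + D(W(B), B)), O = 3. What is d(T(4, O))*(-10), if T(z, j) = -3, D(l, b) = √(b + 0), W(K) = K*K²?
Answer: -180 + 60*I*√3 ≈ -180.0 + 103.92*I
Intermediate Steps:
W(K) = K³
D(l, b) = √b
d(B) = 2*B*(B + √B) (d(B) = (B + B)*(B + √B) = (2*B)*(B + √B) = 2*B*(B + √B))
d(T(4, O))*(-10) = (2*(-3)*(-3 + √(-3)))*(-10) = (2*(-3)*(-3 + I*√3))*(-10) = (18 - 6*I*√3)*(-10) = -180 + 60*I*√3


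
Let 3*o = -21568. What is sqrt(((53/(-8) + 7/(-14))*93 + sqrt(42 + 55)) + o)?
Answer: sqrt(-1130682 + 144*sqrt(97))/12 ≈ 88.556*I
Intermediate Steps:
o = -21568/3 (o = (1/3)*(-21568) = -21568/3 ≈ -7189.3)
sqrt(((53/(-8) + 7/(-14))*93 + sqrt(42 + 55)) + o) = sqrt(((53/(-8) + 7/(-14))*93 + sqrt(42 + 55)) - 21568/3) = sqrt(((53*(-1/8) + 7*(-1/14))*93 + sqrt(97)) - 21568/3) = sqrt(((-53/8 - 1/2)*93 + sqrt(97)) - 21568/3) = sqrt((-57/8*93 + sqrt(97)) - 21568/3) = sqrt((-5301/8 + sqrt(97)) - 21568/3) = sqrt(-188447/24 + sqrt(97))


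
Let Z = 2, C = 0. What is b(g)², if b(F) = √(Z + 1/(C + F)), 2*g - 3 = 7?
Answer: 11/5 ≈ 2.2000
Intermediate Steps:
g = 5 (g = 3/2 + (½)*7 = 3/2 + 7/2 = 5)
b(F) = √(2 + 1/F) (b(F) = √(2 + 1/(0 + F)) = √(2 + 1/F))
b(g)² = (√(2 + 1/5))² = (√(2 + ⅕))² = (√(11/5))² = (√55/5)² = 11/5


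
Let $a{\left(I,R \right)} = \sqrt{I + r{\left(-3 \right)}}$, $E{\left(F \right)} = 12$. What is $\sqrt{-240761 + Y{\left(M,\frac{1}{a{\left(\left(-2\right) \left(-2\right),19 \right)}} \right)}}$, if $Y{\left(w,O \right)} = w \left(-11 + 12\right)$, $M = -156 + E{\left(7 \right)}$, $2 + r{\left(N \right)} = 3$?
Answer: $i \sqrt{240905} \approx 490.82 i$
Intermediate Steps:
$r{\left(N \right)} = 1$ ($r{\left(N \right)} = -2 + 3 = 1$)
$M = -144$ ($M = -156 + 12 = -144$)
$a{\left(I,R \right)} = \sqrt{1 + I}$ ($a{\left(I,R \right)} = \sqrt{I + 1} = \sqrt{1 + I}$)
$Y{\left(w,O \right)} = w$ ($Y{\left(w,O \right)} = w 1 = w$)
$\sqrt{-240761 + Y{\left(M,\frac{1}{a{\left(\left(-2\right) \left(-2\right),19 \right)}} \right)}} = \sqrt{-240761 - 144} = \sqrt{-240905} = i \sqrt{240905}$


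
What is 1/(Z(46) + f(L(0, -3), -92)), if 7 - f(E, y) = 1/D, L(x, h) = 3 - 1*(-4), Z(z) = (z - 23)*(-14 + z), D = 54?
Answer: 54/40121 ≈ 0.0013459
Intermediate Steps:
Z(z) = (-23 + z)*(-14 + z)
L(x, h) = 7 (L(x, h) = 3 + 4 = 7)
f(E, y) = 377/54 (f(E, y) = 7 - 1/54 = 377/54)
1/(Z(46) + f(L(0, -3), -92)) = 1/((322 + 46**2 - 37*46) + 377/54) = 1/((322 + 2116 - 1702) + 377/54) = 1/(736 + 377/54) = 1/(40121/54) = 54/40121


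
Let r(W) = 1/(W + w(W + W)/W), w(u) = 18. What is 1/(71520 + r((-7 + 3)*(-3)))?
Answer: 27/1931042 ≈ 1.3982e-5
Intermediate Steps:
r(W) = 1/(W + 18/W)
1/(71520 + r((-7 + 3)*(-3))) = 1/(71520 + ((-7 + 3)*(-3))/(18 + ((-7 + 3)*(-3))²)) = 1/(71520 + (-4*(-3))/(18 + (-4*(-3))²)) = 1/(71520 + 12/(18 + 12²)) = 1/(71520 + 12/(18 + 144)) = 1/(71520 + 12/162) = 1/(71520 + 12*(1/162)) = 1/(71520 + 2/27) = 1/(1931042/27) = 27/1931042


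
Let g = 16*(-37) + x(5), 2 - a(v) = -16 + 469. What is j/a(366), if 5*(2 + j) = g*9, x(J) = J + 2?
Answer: 1055/451 ≈ 2.3392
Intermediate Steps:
a(v) = -451 (a(v) = 2 - (-16 + 469) = 2 - 1*453 = 2 - 453 = -451)
x(J) = 2 + J
g = -585 (g = 16*(-37) + (2 + 5) = -592 + 7 = -585)
j = -1055 (j = -2 + (-585*9)/5 = -2 + (⅕)*(-5265) = -2 - 1053 = -1055)
j/a(366) = -1055/(-451) = -1055*(-1/451) = 1055/451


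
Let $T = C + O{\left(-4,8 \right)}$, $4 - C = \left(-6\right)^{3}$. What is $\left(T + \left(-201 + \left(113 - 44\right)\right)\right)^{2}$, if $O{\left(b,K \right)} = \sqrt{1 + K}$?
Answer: $8281$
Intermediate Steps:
$C = 220$ ($C = 4 - \left(-6\right)^{3} = 4 - -216 = 4 + 216 = 220$)
$T = 223$ ($T = 220 + \sqrt{1 + 8} = 220 + \sqrt{9} = 220 + 3 = 223$)
$\left(T + \left(-201 + \left(113 - 44\right)\right)\right)^{2} = \left(223 + \left(-201 + \left(113 - 44\right)\right)\right)^{2} = \left(223 + \left(-201 + 69\right)\right)^{2} = \left(223 - 132\right)^{2} = 91^{2} = 8281$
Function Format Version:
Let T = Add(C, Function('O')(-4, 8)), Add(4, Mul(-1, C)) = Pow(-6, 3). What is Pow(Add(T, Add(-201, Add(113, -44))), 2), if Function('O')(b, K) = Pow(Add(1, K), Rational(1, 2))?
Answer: 8281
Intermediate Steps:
C = 220 (C = Add(4, Mul(-1, Pow(-6, 3))) = Add(4, Mul(-1, -216)) = Add(4, 216) = 220)
T = 223 (T = Add(220, Pow(Add(1, 8), Rational(1, 2))) = Add(220, Pow(9, Rational(1, 2))) = Add(220, 3) = 223)
Pow(Add(T, Add(-201, Add(113, -44))), 2) = Pow(Add(223, Add(-201, Add(113, -44))), 2) = Pow(Add(223, Add(-201, 69)), 2) = Pow(Add(223, -132), 2) = Pow(91, 2) = 8281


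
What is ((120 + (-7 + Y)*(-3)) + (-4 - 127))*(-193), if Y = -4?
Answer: -4246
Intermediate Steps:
((120 + (-7 + Y)*(-3)) + (-4 - 127))*(-193) = ((120 + (-7 - 4)*(-3)) + (-4 - 127))*(-193) = ((120 - 11*(-3)) - 131)*(-193) = ((120 + 33) - 131)*(-193) = (153 - 131)*(-193) = 22*(-193) = -4246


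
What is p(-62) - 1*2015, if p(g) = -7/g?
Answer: -124923/62 ≈ -2014.9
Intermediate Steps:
p(-62) - 1*2015 = -7/(-62) - 1*2015 = -7*(-1/62) - 2015 = 7/62 - 2015 = -124923/62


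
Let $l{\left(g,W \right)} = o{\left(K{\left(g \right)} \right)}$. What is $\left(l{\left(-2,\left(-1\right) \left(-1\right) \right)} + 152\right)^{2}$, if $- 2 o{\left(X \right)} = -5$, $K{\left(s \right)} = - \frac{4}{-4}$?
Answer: $\frac{95481}{4} \approx 23870.0$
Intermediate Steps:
$K{\left(s \right)} = 1$ ($K{\left(s \right)} = \left(-4\right) \left(- \frac{1}{4}\right) = 1$)
$o{\left(X \right)} = \frac{5}{2}$ ($o{\left(X \right)} = \left(- \frac{1}{2}\right) \left(-5\right) = \frac{5}{2}$)
$l{\left(g,W \right)} = \frac{5}{2}$
$\left(l{\left(-2,\left(-1\right) \left(-1\right) \right)} + 152\right)^{2} = \left(\frac{5}{2} + 152\right)^{2} = \left(\frac{309}{2}\right)^{2} = \frac{95481}{4}$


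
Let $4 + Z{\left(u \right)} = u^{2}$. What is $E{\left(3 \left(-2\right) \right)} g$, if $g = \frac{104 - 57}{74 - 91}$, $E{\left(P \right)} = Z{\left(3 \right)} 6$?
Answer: $- \frac{1410}{17} \approx -82.941$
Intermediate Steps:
$Z{\left(u \right)} = -4 + u^{2}$
$E{\left(P \right)} = 30$ ($E{\left(P \right)} = \left(-4 + 3^{2}\right) 6 = \left(-4 + 9\right) 6 = 5 \cdot 6 = 30$)
$g = - \frac{47}{17}$ ($g = \frac{47}{-17} = 47 \left(- \frac{1}{17}\right) = - \frac{47}{17} \approx -2.7647$)
$E{\left(3 \left(-2\right) \right)} g = 30 \left(- \frac{47}{17}\right) = - \frac{1410}{17}$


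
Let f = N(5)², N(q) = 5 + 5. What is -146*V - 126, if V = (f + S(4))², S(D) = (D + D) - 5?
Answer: -1549040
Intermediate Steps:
S(D) = -5 + 2*D (S(D) = 2*D - 5 = -5 + 2*D)
N(q) = 10
f = 100 (f = 10² = 100)
V = 10609 (V = (100 + (-5 + 2*4))² = (100 + (-5 + 8))² = (100 + 3)² = 103² = 10609)
-146*V - 126 = -146*10609 - 126 = -1548914 - 126 = -1549040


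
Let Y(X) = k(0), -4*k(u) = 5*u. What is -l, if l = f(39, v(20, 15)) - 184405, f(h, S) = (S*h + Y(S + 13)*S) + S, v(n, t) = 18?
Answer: 183685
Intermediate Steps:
k(u) = -5*u/4
Y(X) = 0 (Y(X) = -5/4*0 = 0)
f(h, S) = S + S*h (f(h, S) = (S*h + 0*S) + S = (S*h + 0) + S = S*h + S = S + S*h)
l = -183685 (l = 18*(1 + 39) - 184405 = 18*40 - 184405 = 720 - 184405 = -183685)
-l = -1*(-183685) = 183685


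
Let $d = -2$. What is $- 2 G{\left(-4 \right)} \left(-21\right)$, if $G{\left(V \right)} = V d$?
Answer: $336$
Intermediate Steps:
$G{\left(V \right)} = - 2 V$ ($G{\left(V \right)} = V \left(-2\right) = - 2 V$)
$- 2 G{\left(-4 \right)} \left(-21\right) = - 2 \left(\left(-2\right) \left(-4\right)\right) \left(-21\right) = \left(-2\right) 8 \left(-21\right) = \left(-16\right) \left(-21\right) = 336$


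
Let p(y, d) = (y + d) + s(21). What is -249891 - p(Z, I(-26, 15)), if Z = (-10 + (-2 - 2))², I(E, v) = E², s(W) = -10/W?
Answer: -5266013/21 ≈ -2.5076e+5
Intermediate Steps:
Z = 196 (Z = (-10 - 4)² = (-14)² = 196)
p(y, d) = -10/21 + d + y (p(y, d) = (y + d) - 10/21 = (d + y) - 10*1/21 = (d + y) - 10/21 = -10/21 + d + y)
-249891 - p(Z, I(-26, 15)) = -249891 - (-10/21 + (-26)² + 196) = -249891 - (-10/21 + 676 + 196) = -249891 - 1*18302/21 = -249891 - 18302/21 = -5266013/21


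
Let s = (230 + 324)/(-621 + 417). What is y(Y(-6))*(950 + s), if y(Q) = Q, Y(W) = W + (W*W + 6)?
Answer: 579738/17 ≈ 34102.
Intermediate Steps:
s = -277/102 (s = 554/(-204) = 554*(-1/204) = -277/102 ≈ -2.7157)
Y(W) = 6 + W + W² (Y(W) = W + (W² + 6) = W + (6 + W²) = 6 + W + W²)
y(Y(-6))*(950 + s) = (6 - 6 + (-6)²)*(950 - 277/102) = (6 - 6 + 36)*(96623/102) = 36*(96623/102) = 579738/17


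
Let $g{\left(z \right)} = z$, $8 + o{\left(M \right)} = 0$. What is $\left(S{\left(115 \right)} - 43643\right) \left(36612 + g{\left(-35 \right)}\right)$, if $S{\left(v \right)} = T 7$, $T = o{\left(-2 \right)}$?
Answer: $-1598378323$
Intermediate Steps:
$o{\left(M \right)} = -8$ ($o{\left(M \right)} = -8 + 0 = -8$)
$T = -8$
$S{\left(v \right)} = -56$ ($S{\left(v \right)} = \left(-8\right) 7 = -56$)
$\left(S{\left(115 \right)} - 43643\right) \left(36612 + g{\left(-35 \right)}\right) = \left(-56 - 43643\right) \left(36612 - 35\right) = \left(-43699\right) 36577 = -1598378323$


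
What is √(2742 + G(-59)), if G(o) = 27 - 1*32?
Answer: √2737 ≈ 52.316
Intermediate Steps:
G(o) = -5 (G(o) = 27 - 32 = -5)
√(2742 + G(-59)) = √(2742 - 5) = √2737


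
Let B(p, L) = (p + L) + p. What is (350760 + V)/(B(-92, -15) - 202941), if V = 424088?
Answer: -193712/50785 ≈ -3.8144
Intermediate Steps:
B(p, L) = L + 2*p (B(p, L) = (L + p) + p = L + 2*p)
(350760 + V)/(B(-92, -15) - 202941) = (350760 + 424088)/((-15 + 2*(-92)) - 202941) = 774848/((-15 - 184) - 202941) = 774848/(-199 - 202941) = 774848/(-203140) = 774848*(-1/203140) = -193712/50785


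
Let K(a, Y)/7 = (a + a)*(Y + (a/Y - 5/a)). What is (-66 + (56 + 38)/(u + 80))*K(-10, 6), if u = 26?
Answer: 7005530/159 ≈ 44060.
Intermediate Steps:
K(a, Y) = 14*a*(Y - 5/a + a/Y) (K(a, Y) = 7*((a + a)*(Y + (a/Y - 5/a))) = 7*((2*a)*(Y + (-5/a + a/Y))) = 7*((2*a)*(Y - 5/a + a/Y)) = 7*(2*a*(Y - 5/a + a/Y)) = 14*a*(Y - 5/a + a/Y))
(-66 + (56 + 38)/(u + 80))*K(-10, 6) = (-66 + (56 + 38)/(26 + 80))*(-70 + 14*6*(-10) + 14*(-10)²/6) = (-66 + 94/106)*(-70 - 840 + 14*(⅙)*100) = (-66 + 94*(1/106))*(-70 - 840 + 700/3) = (-66 + 47/53)*(-2030/3) = -3451/53*(-2030/3) = 7005530/159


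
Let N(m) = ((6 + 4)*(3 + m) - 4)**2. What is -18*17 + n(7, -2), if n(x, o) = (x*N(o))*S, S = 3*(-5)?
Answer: -4086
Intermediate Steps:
S = -15
N(m) = (26 + 10*m)**2 (N(m) = (10*(3 + m) - 4)**2 = ((30 + 10*m) - 4)**2 = (26 + 10*m)**2)
n(x, o) = -60*x*(13 + 5*o)**2 (n(x, o) = (x*(4*(13 + 5*o)**2))*(-15) = (4*x*(13 + 5*o)**2)*(-15) = -60*x*(13 + 5*o)**2)
-18*17 + n(7, -2) = -18*17 - 60*7*(13 + 5*(-2))**2 = -306 - 60*7*(13 - 10)**2 = -306 - 60*7*3**2 = -306 - 60*7*9 = -306 - 3780 = -4086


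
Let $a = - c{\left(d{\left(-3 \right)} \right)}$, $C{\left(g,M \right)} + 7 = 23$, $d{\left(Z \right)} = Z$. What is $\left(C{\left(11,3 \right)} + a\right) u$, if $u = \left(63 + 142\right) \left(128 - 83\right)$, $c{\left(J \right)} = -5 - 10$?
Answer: $285975$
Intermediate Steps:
$c{\left(J \right)} = -15$
$C{\left(g,M \right)} = 16$ ($C{\left(g,M \right)} = -7 + 23 = 16$)
$u = 9225$ ($u = 205 \cdot 45 = 9225$)
$a = 15$ ($a = \left(-1\right) \left(-15\right) = 15$)
$\left(C{\left(11,3 \right)} + a\right) u = \left(16 + 15\right) 9225 = 31 \cdot 9225 = 285975$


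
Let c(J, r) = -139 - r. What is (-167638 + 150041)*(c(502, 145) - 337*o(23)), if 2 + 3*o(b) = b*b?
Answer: 3140202247/3 ≈ 1.0467e+9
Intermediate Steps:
o(b) = -2/3 + b**2/3 (o(b) = -2/3 + (b*b)/3 = -2/3 + b**2/3)
(-167638 + 150041)*(c(502, 145) - 337*o(23)) = (-167638 + 150041)*((-139 - 1*145) - 337*(-2/3 + (1/3)*23**2)) = -17597*((-139 - 145) - 337*(-2/3 + (1/3)*529)) = -17597*(-284 - 337*(-2/3 + 529/3)) = -17597*(-284 - 337*527/3) = -17597*(-284 - 177599/3) = -17597*(-178451/3) = 3140202247/3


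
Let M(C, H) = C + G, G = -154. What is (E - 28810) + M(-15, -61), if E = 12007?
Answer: -16972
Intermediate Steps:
M(C, H) = -154 + C (M(C, H) = C - 154 = -154 + C)
(E - 28810) + M(-15, -61) = (12007 - 28810) + (-154 - 15) = -16803 - 169 = -16972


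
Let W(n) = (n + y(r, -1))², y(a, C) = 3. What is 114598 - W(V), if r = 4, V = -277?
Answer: 39522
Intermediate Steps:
W(n) = (3 + n)² (W(n) = (n + 3)² = (3 + n)²)
114598 - W(V) = 114598 - (3 - 277)² = 114598 - 1*(-274)² = 114598 - 1*75076 = 114598 - 75076 = 39522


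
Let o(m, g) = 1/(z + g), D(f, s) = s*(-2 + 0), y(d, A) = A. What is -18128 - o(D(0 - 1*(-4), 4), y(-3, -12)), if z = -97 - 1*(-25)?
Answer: -1522751/84 ≈ -18128.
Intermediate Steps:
z = -72 (z = -97 + 25 = -72)
D(f, s) = -2*s (D(f, s) = s*(-2) = -2*s)
o(m, g) = 1/(-72 + g)
-18128 - o(D(0 - 1*(-4), 4), y(-3, -12)) = -18128 - 1/(-72 - 12) = -18128 - 1/(-84) = -18128 - 1*(-1/84) = -18128 + 1/84 = -1522751/84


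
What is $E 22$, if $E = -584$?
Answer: $-12848$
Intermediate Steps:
$E 22 = \left(-584\right) 22 = -12848$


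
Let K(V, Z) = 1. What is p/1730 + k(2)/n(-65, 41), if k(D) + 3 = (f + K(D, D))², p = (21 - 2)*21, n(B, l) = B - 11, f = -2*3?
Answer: -967/16435 ≈ -0.058838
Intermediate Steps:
f = -6
n(B, l) = -11 + B
p = 399 (p = 19*21 = 399)
k(D) = 22 (k(D) = -3 + (-6 + 1)² = -3 + (-5)² = -3 + 25 = 22)
p/1730 + k(2)/n(-65, 41) = 399/1730 + 22/(-11 - 65) = 399*(1/1730) + 22/(-76) = 399/1730 + 22*(-1/76) = 399/1730 - 11/38 = -967/16435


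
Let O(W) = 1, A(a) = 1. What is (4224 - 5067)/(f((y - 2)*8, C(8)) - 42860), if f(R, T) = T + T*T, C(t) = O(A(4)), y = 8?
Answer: 281/14286 ≈ 0.019670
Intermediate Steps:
C(t) = 1
f(R, T) = T + T**2
(4224 - 5067)/(f((y - 2)*8, C(8)) - 42860) = (4224 - 5067)/(1*(1 + 1) - 42860) = -843/(1*2 - 42860) = -843/(2 - 42860) = -843/(-42858) = -843*(-1/42858) = 281/14286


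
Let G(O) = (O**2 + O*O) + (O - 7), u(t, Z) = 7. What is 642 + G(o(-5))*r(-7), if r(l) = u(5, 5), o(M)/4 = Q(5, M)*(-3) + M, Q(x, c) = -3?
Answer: 4289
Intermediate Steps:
o(M) = 36 + 4*M (o(M) = 4*(-3*(-3) + M) = 4*(9 + M) = 36 + 4*M)
r(l) = 7
G(O) = -7 + O + 2*O**2 (G(O) = (O**2 + O**2) + (-7 + O) = 2*O**2 + (-7 + O) = -7 + O + 2*O**2)
642 + G(o(-5))*r(-7) = 642 + (-7 + (36 + 4*(-5)) + 2*(36 + 4*(-5))**2)*7 = 642 + (-7 + (36 - 20) + 2*(36 - 20)**2)*7 = 642 + (-7 + 16 + 2*16**2)*7 = 642 + (-7 + 16 + 2*256)*7 = 642 + (-7 + 16 + 512)*7 = 642 + 521*7 = 642 + 3647 = 4289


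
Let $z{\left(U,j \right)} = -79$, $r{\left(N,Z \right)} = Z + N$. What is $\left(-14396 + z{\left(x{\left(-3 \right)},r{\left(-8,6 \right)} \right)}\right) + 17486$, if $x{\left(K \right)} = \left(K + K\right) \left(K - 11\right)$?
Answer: $3011$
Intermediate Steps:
$x{\left(K \right)} = 2 K \left(-11 + K\right)$
$r{\left(N,Z \right)} = N + Z$
$\left(-14396 + z{\left(x{\left(-3 \right)},r{\left(-8,6 \right)} \right)}\right) + 17486 = \left(-14396 - 79\right) + 17486 = -14475 + 17486 = 3011$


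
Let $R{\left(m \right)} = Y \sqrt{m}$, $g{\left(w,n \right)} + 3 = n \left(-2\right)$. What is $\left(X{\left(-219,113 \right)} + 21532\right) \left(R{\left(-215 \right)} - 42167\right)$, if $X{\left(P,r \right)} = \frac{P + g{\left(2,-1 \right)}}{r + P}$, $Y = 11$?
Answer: $- \frac{48125450102}{53} + \frac{12554366 i \sqrt{215}}{53} \approx -9.0803 \cdot 10^{8} + 3.4733 \cdot 10^{6} i$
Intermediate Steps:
$g{\left(w,n \right)} = -3 - 2 n$ ($g{\left(w,n \right)} = -3 + n \left(-2\right) = -3 - 2 n$)
$X{\left(P,r \right)} = \frac{-1 + P}{P + r}$ ($X{\left(P,r \right)} = \frac{P - 1}{r + P} = \frac{P + \left(-3 + 2\right)}{P + r} = \frac{P - 1}{P + r} = \frac{-1 + P}{P + r}$)
$R{\left(m \right)} = 11 \sqrt{m}$
$\left(X{\left(-219,113 \right)} + 21532\right) \left(R{\left(-215 \right)} - 42167\right) = \left(\frac{-1 - 219}{-219 + 113} + 21532\right) \left(11 \sqrt{-215} - 42167\right) = \left(\frac{1}{-106} \left(-220\right) + 21532\right) \left(11 i \sqrt{215} - 42167\right) = \left(\left(- \frac{1}{106}\right) \left(-220\right) + 21532\right) \left(11 i \sqrt{215} - 42167\right) = \left(\frac{110}{53} + 21532\right) \left(-42167 + 11 i \sqrt{215}\right) = \frac{1141306 \left(-42167 + 11 i \sqrt{215}\right)}{53} = - \frac{48125450102}{53} + \frac{12554366 i \sqrt{215}}{53}$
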